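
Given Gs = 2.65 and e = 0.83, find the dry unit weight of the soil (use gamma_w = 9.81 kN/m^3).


Using gamma_d = Gs * gamma_w / (1 + e)
gamma_d = 2.65 * 9.81 / (1 + 0.83)
gamma_d = 2.65 * 9.81 / 1.83
gamma_d = 14.206 kN/m^3


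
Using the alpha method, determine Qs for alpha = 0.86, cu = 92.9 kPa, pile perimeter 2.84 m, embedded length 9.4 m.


Using Qs = alpha * cu * perimeter * L
Qs = 0.86 * 92.9 * 2.84 * 9.4
Qs = 2132.85 kN


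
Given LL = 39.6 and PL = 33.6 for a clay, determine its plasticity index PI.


Result: 6.0

Derivation:
Using PI = LL - PL
PI = 39.6 - 33.6
PI = 6.0


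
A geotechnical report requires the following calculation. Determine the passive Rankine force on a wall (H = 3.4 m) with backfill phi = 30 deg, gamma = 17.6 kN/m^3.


Compute passive earth pressure coefficient:
Kp = tan^2(45 + phi/2) = tan^2(60.0) = 3
Compute passive force:
Pp = 0.5 * Kp * gamma * H^2
Pp = 0.5 * 3 * 17.6 * 3.4^2
Pp = 305.18 kN/m


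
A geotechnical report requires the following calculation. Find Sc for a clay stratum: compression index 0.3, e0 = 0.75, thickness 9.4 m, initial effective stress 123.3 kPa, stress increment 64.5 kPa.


Result: 0.2945 m

Derivation:
Using Sc = Cc * H / (1 + e0) * log10((sigma0 + delta_sigma) / sigma0)
Stress ratio = (123.3 + 64.5) / 123.3 = 1.52311
log10(1.52311) = 0.182733
Cc * H / (1 + e0) = 0.3 * 9.4 / (1 + 0.75) = 1.61143
Sc = 1.61143 * 0.182733
Sc = 0.2945 m


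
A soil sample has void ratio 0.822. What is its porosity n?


Result: 0.4512

Derivation:
Using the relation n = e / (1 + e)
n = 0.822 / (1 + 0.822)
n = 0.822 / 1.822
n = 0.4512


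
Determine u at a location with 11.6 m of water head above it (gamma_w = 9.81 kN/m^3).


Using u = gamma_w * h_w
u = 9.81 * 11.6
u = 113.8 kPa


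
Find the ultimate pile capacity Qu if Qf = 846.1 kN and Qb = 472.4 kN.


Using Qu = Qf + Qb
Qu = 846.1 + 472.4
Qu = 1318.5 kN


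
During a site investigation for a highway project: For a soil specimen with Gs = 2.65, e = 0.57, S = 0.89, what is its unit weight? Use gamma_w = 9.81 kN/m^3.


Using gamma = gamma_w * (Gs + S*e) / (1 + e)
Numerator: Gs + S*e = 2.65 + 0.89*0.57 = 3.1573
Denominator: 1 + e = 1 + 0.57 = 1.57
gamma = 9.81 * 3.1573 / 1.57
gamma = 19.728 kN/m^3


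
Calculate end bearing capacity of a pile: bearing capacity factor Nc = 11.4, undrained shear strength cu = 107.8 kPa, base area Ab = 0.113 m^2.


Using Qb = Nc * cu * Ab
Qb = 11.4 * 107.8 * 0.113
Qb = 138.87 kN


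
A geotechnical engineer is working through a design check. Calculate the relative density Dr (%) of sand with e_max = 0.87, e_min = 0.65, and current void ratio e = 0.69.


Using Dr = (e_max - e) / (e_max - e_min) * 100
e_max - e = 0.87 - 0.69 = 0.18
e_max - e_min = 0.87 - 0.65 = 0.22
Dr = 0.18 / 0.22 * 100
Dr = 81.82 %


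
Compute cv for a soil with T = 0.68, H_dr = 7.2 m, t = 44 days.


Using cv = T * H_dr^2 / t
H_dr^2 = 7.2^2 = 51.84
cv = 0.68 * 51.84 / 44
cv = 0.80116 m^2/day


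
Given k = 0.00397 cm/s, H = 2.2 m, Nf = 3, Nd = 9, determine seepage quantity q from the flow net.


Convert k to m/s for unit consistency with H:
k = 0.00397 cm/s = 0.00397 / 100 m/s = 3.97e-05 m/s
Using q = k * H * Nf / Nd
Nf / Nd = 3 / 9 = 0.3333
q = 3.97e-05 * 2.2 * 0.3333
q = 2.911e-05 m^3/s per m


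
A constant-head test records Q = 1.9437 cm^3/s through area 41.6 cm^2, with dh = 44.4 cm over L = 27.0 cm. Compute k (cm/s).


Compute hydraulic gradient:
i = dh / L = 44.4 / 27.0 = 1.64444
Then apply Darcy's law:
k = Q / (A * i)
k = 1.9437 / (41.6 * 1.64444)
k = 1.9437 / 68.4089
k = 0.028413 cm/s


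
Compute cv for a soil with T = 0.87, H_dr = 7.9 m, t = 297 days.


Result: 0.18282 m^2/day

Derivation:
Using cv = T * H_dr^2 / t
H_dr^2 = 7.9^2 = 62.41
cv = 0.87 * 62.41 / 297
cv = 0.18282 m^2/day


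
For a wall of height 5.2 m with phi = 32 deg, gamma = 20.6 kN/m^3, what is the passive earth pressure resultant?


Compute passive earth pressure coefficient:
Kp = tan^2(45 + phi/2) = tan^2(61.0) = 3.254588
Compute passive force:
Pp = 0.5 * Kp * gamma * H^2
Pp = 0.5 * 3.254588 * 20.6 * 5.2^2
Pp = 906.44 kN/m


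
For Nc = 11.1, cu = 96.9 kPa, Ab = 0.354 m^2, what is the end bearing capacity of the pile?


Using Qb = Nc * cu * Ab
Qb = 11.1 * 96.9 * 0.354
Qb = 380.76 kN


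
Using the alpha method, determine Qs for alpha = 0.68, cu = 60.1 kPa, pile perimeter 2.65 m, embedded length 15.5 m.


Using Qs = alpha * cu * perimeter * L
Qs = 0.68 * 60.1 * 2.65 * 15.5
Qs = 1678.65 kN


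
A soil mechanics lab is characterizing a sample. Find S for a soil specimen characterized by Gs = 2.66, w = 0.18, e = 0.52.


Using S = Gs * w / e
S = 2.66 * 0.18 / 0.52
S = 0.9208


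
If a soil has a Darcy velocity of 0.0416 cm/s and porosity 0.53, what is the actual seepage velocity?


Result: 0.07849 cm/s

Derivation:
Using v_s = v_d / n
v_s = 0.0416 / 0.53
v_s = 0.07849 cm/s


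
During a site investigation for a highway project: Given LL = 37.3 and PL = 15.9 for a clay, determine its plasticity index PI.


Result: 21.4

Derivation:
Using PI = LL - PL
PI = 37.3 - 15.9
PI = 21.4


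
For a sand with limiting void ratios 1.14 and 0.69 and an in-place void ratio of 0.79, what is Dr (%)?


Result: 77.78 %

Derivation:
Using Dr = (e_max - e) / (e_max - e_min) * 100
e_max - e = 1.14 - 0.79 = 0.35
e_max - e_min = 1.14 - 0.69 = 0.45
Dr = 0.35 / 0.45 * 100
Dr = 77.78 %


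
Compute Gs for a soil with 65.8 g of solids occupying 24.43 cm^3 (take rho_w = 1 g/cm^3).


Using Gs = m_s / (V_s * rho_w)
Since rho_w = 1 g/cm^3:
Gs = 65.8 / 24.43
Gs = 2.693


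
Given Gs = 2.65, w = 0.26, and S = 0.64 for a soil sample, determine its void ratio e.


Result: 1.0766

Derivation:
Using the relation e = Gs * w / S
e = 2.65 * 0.26 / 0.64
e = 1.0766


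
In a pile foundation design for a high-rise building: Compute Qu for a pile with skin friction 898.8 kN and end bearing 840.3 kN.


Result: 1739.1 kN

Derivation:
Using Qu = Qf + Qb
Qu = 898.8 + 840.3
Qu = 1739.1 kN


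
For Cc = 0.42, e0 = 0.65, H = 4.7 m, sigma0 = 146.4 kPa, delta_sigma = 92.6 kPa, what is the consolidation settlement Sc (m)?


Result: 0.2547 m

Derivation:
Using Sc = Cc * H / (1 + e0) * log10((sigma0 + delta_sigma) / sigma0)
Stress ratio = (146.4 + 92.6) / 146.4 = 1.63251
log10(1.63251) = 0.212857
Cc * H / (1 + e0) = 0.42 * 4.7 / (1 + 0.65) = 1.19636
Sc = 1.19636 * 0.212857
Sc = 0.2547 m


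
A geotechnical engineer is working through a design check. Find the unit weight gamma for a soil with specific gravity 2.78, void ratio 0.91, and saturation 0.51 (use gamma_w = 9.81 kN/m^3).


Using gamma = gamma_w * (Gs + S*e) / (1 + e)
Numerator: Gs + S*e = 2.78 + 0.51*0.91 = 3.2441
Denominator: 1 + e = 1 + 0.91 = 1.91
gamma = 9.81 * 3.2441 / 1.91
gamma = 16.662 kN/m^3


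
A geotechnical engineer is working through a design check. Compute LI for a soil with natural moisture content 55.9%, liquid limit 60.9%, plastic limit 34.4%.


Result: 0.811

Derivation:
First compute the plasticity index:
PI = LL - PL = 60.9 - 34.4 = 26.5
Then compute the liquidity index:
LI = (w - PL) / PI
LI = (55.9 - 34.4) / 26.5
LI = 0.811


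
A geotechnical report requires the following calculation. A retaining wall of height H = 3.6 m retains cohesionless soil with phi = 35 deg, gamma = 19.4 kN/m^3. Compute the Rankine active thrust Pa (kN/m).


Result: 34.07 kN/m

Derivation:
Compute active earth pressure coefficient:
Ka = tan^2(45 - phi/2) = tan^2(27.5) = 0.27099
Compute active force:
Pa = 0.5 * Ka * gamma * H^2
Pa = 0.5 * 0.27099 * 19.4 * 3.6^2
Pa = 34.07 kN/m


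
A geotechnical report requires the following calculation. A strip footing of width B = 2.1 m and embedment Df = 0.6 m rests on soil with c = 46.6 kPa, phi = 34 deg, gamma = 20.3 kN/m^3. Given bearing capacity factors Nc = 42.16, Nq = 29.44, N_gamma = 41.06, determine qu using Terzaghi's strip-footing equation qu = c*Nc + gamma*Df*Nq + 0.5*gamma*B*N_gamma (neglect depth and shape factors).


Result: 3198.43 kPa

Derivation:
Compute qu = c*Nc + gamma*Df*Nq + 0.5*gamma*B*N_gamma
Term 1: 46.6 * 42.16 = 1964.656
Term 2: 20.3 * 0.6 * 29.44 = 358.5792
Term 3: 0.5 * 20.3 * 2.1 * 41.06 = 875.1939
qu = 1964.656 + 358.5792 + 875.1939
qu = 3198.43 kPa


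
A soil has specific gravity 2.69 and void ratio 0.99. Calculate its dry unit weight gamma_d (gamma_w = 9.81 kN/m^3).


Using gamma_d = Gs * gamma_w / (1 + e)
gamma_d = 2.69 * 9.81 / (1 + 0.99)
gamma_d = 2.69 * 9.81 / 1.99
gamma_d = 13.261 kN/m^3


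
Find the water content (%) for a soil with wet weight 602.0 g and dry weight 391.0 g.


Result: 53.96 %

Derivation:
Using w = (m_wet - m_dry) / m_dry * 100
m_wet - m_dry = 602.0 - 391.0 = 211.0 g
w = 211.0 / 391.0 * 100
w = 53.96 %


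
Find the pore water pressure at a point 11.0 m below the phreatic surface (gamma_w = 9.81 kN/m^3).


Using u = gamma_w * h_w
u = 9.81 * 11.0
u = 107.91 kPa


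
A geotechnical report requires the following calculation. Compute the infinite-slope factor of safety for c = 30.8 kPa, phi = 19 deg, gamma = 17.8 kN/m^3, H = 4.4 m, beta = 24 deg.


Using Fs = c / (gamma*H*sin(beta)*cos(beta)) + tan(phi)/tan(beta)
Cohesion contribution = 30.8 / (17.8*4.4*sin(24)*cos(24))
Cohesion contribution = 1.05836
Friction contribution = tan(19)/tan(24) = 0.773372
Fs = 1.05836 + 0.773372
Fs = 1.832


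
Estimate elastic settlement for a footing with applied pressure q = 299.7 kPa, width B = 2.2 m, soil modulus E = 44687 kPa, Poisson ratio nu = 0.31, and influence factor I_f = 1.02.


Result: 13.603 mm

Derivation:
Using Se = q * B * (1 - nu^2) * I_f / E
1 - nu^2 = 1 - 0.31^2 = 0.9039
Se = 299.7 * 2.2 * 0.9039 * 1.02 / 44687
Se = 0.013603 m
Convert to mm: Se = 0.013603 * 1000 = 13.603 mm


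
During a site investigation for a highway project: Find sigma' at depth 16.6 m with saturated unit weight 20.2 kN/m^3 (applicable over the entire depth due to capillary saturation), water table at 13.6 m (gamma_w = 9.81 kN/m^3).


Total stress = gamma_sat * depth
sigma = 20.2 * 16.6 = 335.32 kPa
Pore water pressure u = gamma_w * (depth - d_wt)
u = 9.81 * (16.6 - 13.6) = 29.43 kPa
Effective stress = sigma - u
sigma' = 335.32 - 29.43 = 305.89 kPa


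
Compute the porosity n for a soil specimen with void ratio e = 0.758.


Result: 0.4312

Derivation:
Using the relation n = e / (1 + e)
n = 0.758 / (1 + 0.758)
n = 0.758 / 1.758
n = 0.4312


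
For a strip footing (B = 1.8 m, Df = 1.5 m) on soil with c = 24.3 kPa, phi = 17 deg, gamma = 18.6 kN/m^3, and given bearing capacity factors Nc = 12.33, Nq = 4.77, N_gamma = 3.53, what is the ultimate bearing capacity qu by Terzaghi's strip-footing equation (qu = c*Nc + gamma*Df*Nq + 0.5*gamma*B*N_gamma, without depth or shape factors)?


Result: 491.79 kPa

Derivation:
Compute qu = c*Nc + gamma*Df*Nq + 0.5*gamma*B*N_gamma
Term 1: 24.3 * 12.33 = 299.619
Term 2: 18.6 * 1.5 * 4.77 = 133.083
Term 3: 0.5 * 18.6 * 1.8 * 3.53 = 59.0922
qu = 299.619 + 133.083 + 59.0922
qu = 491.79 kPa


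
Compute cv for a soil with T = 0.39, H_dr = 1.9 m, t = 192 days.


Using cv = T * H_dr^2 / t
H_dr^2 = 1.9^2 = 3.61
cv = 0.39 * 3.61 / 192
cv = 0.00733 m^2/day


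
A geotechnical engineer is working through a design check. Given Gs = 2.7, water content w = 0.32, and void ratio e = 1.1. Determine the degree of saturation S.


Result: 0.7855

Derivation:
Using S = Gs * w / e
S = 2.7 * 0.32 / 1.1
S = 0.7855


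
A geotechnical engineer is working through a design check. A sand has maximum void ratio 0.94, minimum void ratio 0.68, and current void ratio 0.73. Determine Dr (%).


Result: 80.77 %

Derivation:
Using Dr = (e_max - e) / (e_max - e_min) * 100
e_max - e = 0.94 - 0.73 = 0.21
e_max - e_min = 0.94 - 0.68 = 0.26
Dr = 0.21 / 0.26 * 100
Dr = 80.77 %


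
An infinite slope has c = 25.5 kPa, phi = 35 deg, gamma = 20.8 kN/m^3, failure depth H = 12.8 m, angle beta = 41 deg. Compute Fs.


Using Fs = c / (gamma*H*sin(beta)*cos(beta)) + tan(phi)/tan(beta)
Cohesion contribution = 25.5 / (20.8*12.8*sin(41)*cos(41))
Cohesion contribution = 0.193439
Friction contribution = tan(35)/tan(41) = 0.805497
Fs = 0.193439 + 0.805497
Fs = 0.999


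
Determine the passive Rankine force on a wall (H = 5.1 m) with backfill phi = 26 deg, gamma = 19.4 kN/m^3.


Result: 646.15 kN/m

Derivation:
Compute passive earth pressure coefficient:
Kp = tan^2(45 + phi/2) = tan^2(58.0) = 2.561071
Compute passive force:
Pp = 0.5 * Kp * gamma * H^2
Pp = 0.5 * 2.561071 * 19.4 * 5.1^2
Pp = 646.15 kN/m


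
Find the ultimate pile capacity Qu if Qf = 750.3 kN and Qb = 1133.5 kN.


Using Qu = Qf + Qb
Qu = 750.3 + 1133.5
Qu = 1883.8 kN


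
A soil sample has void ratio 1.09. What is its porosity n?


Result: 0.5215

Derivation:
Using the relation n = e / (1 + e)
n = 1.09 / (1 + 1.09)
n = 1.09 / 2.09
n = 0.5215


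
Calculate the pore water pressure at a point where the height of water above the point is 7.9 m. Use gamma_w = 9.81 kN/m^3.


Using u = gamma_w * h_w
u = 9.81 * 7.9
u = 77.5 kPa


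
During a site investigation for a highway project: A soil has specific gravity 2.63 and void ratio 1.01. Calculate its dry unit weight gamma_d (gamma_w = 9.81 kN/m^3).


Result: 12.836 kN/m^3

Derivation:
Using gamma_d = Gs * gamma_w / (1 + e)
gamma_d = 2.63 * 9.81 / (1 + 1.01)
gamma_d = 2.63 * 9.81 / 2.01
gamma_d = 12.836 kN/m^3


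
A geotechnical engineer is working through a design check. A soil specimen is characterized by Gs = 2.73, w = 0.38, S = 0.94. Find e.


Using the relation e = Gs * w / S
e = 2.73 * 0.38 / 0.94
e = 1.1036


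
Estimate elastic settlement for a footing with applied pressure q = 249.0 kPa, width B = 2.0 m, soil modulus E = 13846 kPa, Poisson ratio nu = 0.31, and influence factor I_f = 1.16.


Using Se = q * B * (1 - nu^2) * I_f / E
1 - nu^2 = 1 - 0.31^2 = 0.9039
Se = 249.0 * 2.0 * 0.9039 * 1.16 / 13846
Se = 0.037712 m
Convert to mm: Se = 0.037712 * 1000 = 37.712 mm


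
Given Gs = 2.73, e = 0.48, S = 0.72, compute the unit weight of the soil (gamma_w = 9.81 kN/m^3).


Result: 20.386 kN/m^3

Derivation:
Using gamma = gamma_w * (Gs + S*e) / (1 + e)
Numerator: Gs + S*e = 2.73 + 0.72*0.48 = 3.0756
Denominator: 1 + e = 1 + 0.48 = 1.48
gamma = 9.81 * 3.0756 / 1.48
gamma = 20.386 kN/m^3


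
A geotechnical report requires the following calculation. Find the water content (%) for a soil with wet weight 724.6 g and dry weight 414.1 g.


Using w = (m_wet - m_dry) / m_dry * 100
m_wet - m_dry = 724.6 - 414.1 = 310.5 g
w = 310.5 / 414.1 * 100
w = 74.98 %


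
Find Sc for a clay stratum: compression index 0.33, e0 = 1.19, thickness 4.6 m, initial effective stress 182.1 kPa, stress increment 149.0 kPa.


Using Sc = Cc * H / (1 + e0) * log10((sigma0 + delta_sigma) / sigma0)
Stress ratio = (182.1 + 149.0) / 182.1 = 1.81823
log10(1.81823) = 0.259649
Cc * H / (1 + e0) = 0.33 * 4.6 / (1 + 1.19) = 0.693151
Sc = 0.693151 * 0.259649
Sc = 0.18 m


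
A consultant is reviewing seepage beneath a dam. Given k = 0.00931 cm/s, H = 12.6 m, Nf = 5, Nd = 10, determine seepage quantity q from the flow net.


Convert k to m/s for unit consistency with H:
k = 0.00931 cm/s = 0.00931 / 100 m/s = 9.31e-05 m/s
Using q = k * H * Nf / Nd
Nf / Nd = 5 / 10 = 0.5
q = 9.31e-05 * 12.6 * 0.5
q = 0.0005865 m^3/s per m


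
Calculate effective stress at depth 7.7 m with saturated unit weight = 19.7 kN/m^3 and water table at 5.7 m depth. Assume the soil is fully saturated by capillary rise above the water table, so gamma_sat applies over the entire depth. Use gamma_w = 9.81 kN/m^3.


Total stress = gamma_sat * depth
sigma = 19.7 * 7.7 = 151.69 kPa
Pore water pressure u = gamma_w * (depth - d_wt)
u = 9.81 * (7.7 - 5.7) = 19.62 kPa
Effective stress = sigma - u
sigma' = 151.69 - 19.62 = 132.07 kPa


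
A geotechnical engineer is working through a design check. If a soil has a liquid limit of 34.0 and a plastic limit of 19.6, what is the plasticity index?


Using PI = LL - PL
PI = 34.0 - 19.6
PI = 14.4


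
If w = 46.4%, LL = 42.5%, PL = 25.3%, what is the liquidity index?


First compute the plasticity index:
PI = LL - PL = 42.5 - 25.3 = 17.2
Then compute the liquidity index:
LI = (w - PL) / PI
LI = (46.4 - 25.3) / 17.2
LI = 1.227


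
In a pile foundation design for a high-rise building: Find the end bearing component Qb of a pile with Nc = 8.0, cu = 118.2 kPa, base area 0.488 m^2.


Using Qb = Nc * cu * Ab
Qb = 8.0 * 118.2 * 0.488
Qb = 461.45 kN


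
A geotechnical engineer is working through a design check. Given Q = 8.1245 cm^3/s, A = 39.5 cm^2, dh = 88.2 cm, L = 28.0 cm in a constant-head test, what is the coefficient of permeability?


Compute hydraulic gradient:
i = dh / L = 88.2 / 28.0 = 3.15
Then apply Darcy's law:
k = Q / (A * i)
k = 8.1245 / (39.5 * 3.15)
k = 8.1245 / 124.425
k = 0.065296 cm/s


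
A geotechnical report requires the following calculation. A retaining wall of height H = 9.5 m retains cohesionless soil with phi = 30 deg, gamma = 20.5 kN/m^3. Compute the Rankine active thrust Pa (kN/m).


Compute active earth pressure coefficient:
Ka = tan^2(45 - phi/2) = tan^2(30.0) = 0.333333
Compute active force:
Pa = 0.5 * Ka * gamma * H^2
Pa = 0.5 * 0.333333 * 20.5 * 9.5^2
Pa = 308.35 kN/m


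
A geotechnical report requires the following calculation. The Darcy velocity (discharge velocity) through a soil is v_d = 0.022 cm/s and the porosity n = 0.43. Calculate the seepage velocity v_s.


Result: 0.05116 cm/s

Derivation:
Using v_s = v_d / n
v_s = 0.022 / 0.43
v_s = 0.05116 cm/s


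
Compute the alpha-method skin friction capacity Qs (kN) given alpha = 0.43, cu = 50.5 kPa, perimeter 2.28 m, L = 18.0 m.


Result: 891.18 kN

Derivation:
Using Qs = alpha * cu * perimeter * L
Qs = 0.43 * 50.5 * 2.28 * 18.0
Qs = 891.18 kN


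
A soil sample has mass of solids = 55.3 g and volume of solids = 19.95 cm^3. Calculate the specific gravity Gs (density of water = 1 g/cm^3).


Using Gs = m_s / (V_s * rho_w)
Since rho_w = 1 g/cm^3:
Gs = 55.3 / 19.95
Gs = 2.772


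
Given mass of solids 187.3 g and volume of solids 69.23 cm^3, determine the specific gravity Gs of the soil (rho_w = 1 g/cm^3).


Using Gs = m_s / (V_s * rho_w)
Since rho_w = 1 g/cm^3:
Gs = 187.3 / 69.23
Gs = 2.705


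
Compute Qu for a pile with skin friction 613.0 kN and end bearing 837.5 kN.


Using Qu = Qf + Qb
Qu = 613.0 + 837.5
Qu = 1450.5 kN


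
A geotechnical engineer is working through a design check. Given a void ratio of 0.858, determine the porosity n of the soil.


Using the relation n = e / (1 + e)
n = 0.858 / (1 + 0.858)
n = 0.858 / 1.858
n = 0.4618


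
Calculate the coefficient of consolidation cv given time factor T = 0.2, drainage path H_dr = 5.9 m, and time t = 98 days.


Using cv = T * H_dr^2 / t
H_dr^2 = 5.9^2 = 34.81
cv = 0.2 * 34.81 / 98
cv = 0.07104 m^2/day


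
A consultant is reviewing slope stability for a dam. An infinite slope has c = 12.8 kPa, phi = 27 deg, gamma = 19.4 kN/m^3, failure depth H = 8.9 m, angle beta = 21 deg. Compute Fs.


Result: 1.549

Derivation:
Using Fs = c / (gamma*H*sin(beta)*cos(beta)) + tan(phi)/tan(beta)
Cohesion contribution = 12.8 / (19.4*8.9*sin(21)*cos(21))
Cohesion contribution = 0.221583
Friction contribution = tan(27)/tan(21) = 1.32736
Fs = 0.221583 + 1.32736
Fs = 1.549


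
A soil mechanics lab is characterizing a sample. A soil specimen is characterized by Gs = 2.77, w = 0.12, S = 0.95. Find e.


Using the relation e = Gs * w / S
e = 2.77 * 0.12 / 0.95
e = 0.3499


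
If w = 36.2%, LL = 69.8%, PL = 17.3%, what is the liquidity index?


First compute the plasticity index:
PI = LL - PL = 69.8 - 17.3 = 52.5
Then compute the liquidity index:
LI = (w - PL) / PI
LI = (36.2 - 17.3) / 52.5
LI = 0.36


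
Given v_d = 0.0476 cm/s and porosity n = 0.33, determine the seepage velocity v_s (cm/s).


Using v_s = v_d / n
v_s = 0.0476 / 0.33
v_s = 0.14424 cm/s


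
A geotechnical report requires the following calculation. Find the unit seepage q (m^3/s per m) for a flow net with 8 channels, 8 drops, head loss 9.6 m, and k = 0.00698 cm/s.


Convert k to m/s for unit consistency with H:
k = 0.00698 cm/s = 0.00698 / 100 m/s = 6.98e-05 m/s
Using q = k * H * Nf / Nd
Nf / Nd = 8 / 8 = 1.0
q = 6.98e-05 * 9.6 * 1.0
q = 0.0006701 m^3/s per m


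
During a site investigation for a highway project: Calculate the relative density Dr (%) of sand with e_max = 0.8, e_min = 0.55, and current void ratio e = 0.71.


Result: 36.0 %

Derivation:
Using Dr = (e_max - e) / (e_max - e_min) * 100
e_max - e = 0.8 - 0.71 = 0.09
e_max - e_min = 0.8 - 0.55 = 0.25
Dr = 0.09 / 0.25 * 100
Dr = 36.0 %


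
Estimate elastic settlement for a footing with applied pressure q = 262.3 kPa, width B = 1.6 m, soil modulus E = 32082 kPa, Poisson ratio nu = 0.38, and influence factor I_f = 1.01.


Using Se = q * B * (1 - nu^2) * I_f / E
1 - nu^2 = 1 - 0.38^2 = 0.8556
Se = 262.3 * 1.6 * 0.8556 * 1.01 / 32082
Se = 0.011304 m
Convert to mm: Se = 0.011304 * 1000 = 11.304 mm


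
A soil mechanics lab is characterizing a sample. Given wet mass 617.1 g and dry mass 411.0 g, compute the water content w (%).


Using w = (m_wet - m_dry) / m_dry * 100
m_wet - m_dry = 617.1 - 411.0 = 206.1 g
w = 206.1 / 411.0 * 100
w = 50.15 %


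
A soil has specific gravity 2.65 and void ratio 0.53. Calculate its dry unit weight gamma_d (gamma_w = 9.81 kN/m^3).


Result: 16.991 kN/m^3

Derivation:
Using gamma_d = Gs * gamma_w / (1 + e)
gamma_d = 2.65 * 9.81 / (1 + 0.53)
gamma_d = 2.65 * 9.81 / 1.53
gamma_d = 16.991 kN/m^3


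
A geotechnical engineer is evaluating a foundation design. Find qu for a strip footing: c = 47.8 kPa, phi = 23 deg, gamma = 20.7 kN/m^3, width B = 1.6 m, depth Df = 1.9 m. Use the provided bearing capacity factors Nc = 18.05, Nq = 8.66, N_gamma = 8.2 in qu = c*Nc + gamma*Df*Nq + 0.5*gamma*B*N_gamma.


Result: 1339.18 kPa

Derivation:
Compute qu = c*Nc + gamma*Df*Nq + 0.5*gamma*B*N_gamma
Term 1: 47.8 * 18.05 = 862.79
Term 2: 20.7 * 1.9 * 8.66 = 340.5978
Term 3: 0.5 * 20.7 * 1.6 * 8.2 = 135.792
qu = 862.79 + 340.5978 + 135.792
qu = 1339.18 kPa


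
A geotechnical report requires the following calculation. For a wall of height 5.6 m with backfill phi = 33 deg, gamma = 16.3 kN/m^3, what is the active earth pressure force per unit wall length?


Compute active earth pressure coefficient:
Ka = tan^2(45 - phi/2) = tan^2(28.5) = 0.294801
Compute active force:
Pa = 0.5 * Ka * gamma * H^2
Pa = 0.5 * 0.294801 * 16.3 * 5.6^2
Pa = 75.35 kN/m


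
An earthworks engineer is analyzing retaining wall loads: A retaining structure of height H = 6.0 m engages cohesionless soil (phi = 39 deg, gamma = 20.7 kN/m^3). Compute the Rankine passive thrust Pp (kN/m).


Result: 1637.76 kN/m

Derivation:
Compute passive earth pressure coefficient:
Kp = tan^2(45 + phi/2) = tan^2(64.5) = 4.395495
Compute passive force:
Pp = 0.5 * Kp * gamma * H^2
Pp = 0.5 * 4.395495 * 20.7 * 6.0^2
Pp = 1637.76 kN/m


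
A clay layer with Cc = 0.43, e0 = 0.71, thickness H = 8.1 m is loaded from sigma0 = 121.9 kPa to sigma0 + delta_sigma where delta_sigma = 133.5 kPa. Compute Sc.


Using Sc = Cc * H / (1 + e0) * log10((sigma0 + delta_sigma) / sigma0)
Stress ratio = (121.9 + 133.5) / 121.9 = 2.09516
log10(2.09516) = 0.321217
Cc * H / (1 + e0) = 0.43 * 8.1 / (1 + 0.71) = 2.03684
Sc = 2.03684 * 0.321217
Sc = 0.6543 m


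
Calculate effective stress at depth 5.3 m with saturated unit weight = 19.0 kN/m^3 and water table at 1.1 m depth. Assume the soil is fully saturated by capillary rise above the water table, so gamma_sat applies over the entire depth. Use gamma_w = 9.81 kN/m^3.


Result: 59.5 kPa

Derivation:
Total stress = gamma_sat * depth
sigma = 19.0 * 5.3 = 100.7 kPa
Pore water pressure u = gamma_w * (depth - d_wt)
u = 9.81 * (5.3 - 1.1) = 41.202 kPa
Effective stress = sigma - u
sigma' = 100.7 - 41.202 = 59.5 kPa


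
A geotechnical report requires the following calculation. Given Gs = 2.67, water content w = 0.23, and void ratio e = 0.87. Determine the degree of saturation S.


Using S = Gs * w / e
S = 2.67 * 0.23 / 0.87
S = 0.7059


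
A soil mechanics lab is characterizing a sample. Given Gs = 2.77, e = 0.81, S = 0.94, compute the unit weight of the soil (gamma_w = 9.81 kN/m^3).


Using gamma = gamma_w * (Gs + S*e) / (1 + e)
Numerator: Gs + S*e = 2.77 + 0.94*0.81 = 3.5314
Denominator: 1 + e = 1 + 0.81 = 1.81
gamma = 9.81 * 3.5314 / 1.81
gamma = 19.14 kN/m^3


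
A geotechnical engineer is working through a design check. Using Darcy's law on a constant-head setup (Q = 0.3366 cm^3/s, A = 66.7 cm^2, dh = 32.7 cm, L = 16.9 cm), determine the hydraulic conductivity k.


Result: 0.002608 cm/s

Derivation:
Compute hydraulic gradient:
i = dh / L = 32.7 / 16.9 = 1.93491
Then apply Darcy's law:
k = Q / (A * i)
k = 0.3366 / (66.7 * 1.93491)
k = 0.3366 / 129.059
k = 0.002608 cm/s


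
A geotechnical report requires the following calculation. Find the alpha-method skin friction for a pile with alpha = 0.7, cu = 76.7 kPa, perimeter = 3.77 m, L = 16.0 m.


Using Qs = alpha * cu * perimeter * L
Qs = 0.7 * 76.7 * 3.77 * 16.0
Qs = 3238.58 kN


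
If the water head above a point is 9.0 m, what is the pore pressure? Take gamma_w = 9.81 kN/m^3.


Using u = gamma_w * h_w
u = 9.81 * 9.0
u = 88.29 kPa


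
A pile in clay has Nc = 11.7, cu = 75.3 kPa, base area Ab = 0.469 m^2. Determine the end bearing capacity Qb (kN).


Result: 413.19 kN

Derivation:
Using Qb = Nc * cu * Ab
Qb = 11.7 * 75.3 * 0.469
Qb = 413.19 kN


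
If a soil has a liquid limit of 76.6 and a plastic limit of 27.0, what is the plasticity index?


Result: 49.6

Derivation:
Using PI = LL - PL
PI = 76.6 - 27.0
PI = 49.6


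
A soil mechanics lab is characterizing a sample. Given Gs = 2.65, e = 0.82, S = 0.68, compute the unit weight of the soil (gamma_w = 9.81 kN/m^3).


Using gamma = gamma_w * (Gs + S*e) / (1 + e)
Numerator: Gs + S*e = 2.65 + 0.68*0.82 = 3.2076
Denominator: 1 + e = 1 + 0.82 = 1.82
gamma = 9.81 * 3.2076 / 1.82
gamma = 17.289 kN/m^3


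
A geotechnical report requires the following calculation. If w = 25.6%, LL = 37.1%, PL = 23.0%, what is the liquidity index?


Result: 0.184

Derivation:
First compute the plasticity index:
PI = LL - PL = 37.1 - 23.0 = 14.1
Then compute the liquidity index:
LI = (w - PL) / PI
LI = (25.6 - 23.0) / 14.1
LI = 0.184


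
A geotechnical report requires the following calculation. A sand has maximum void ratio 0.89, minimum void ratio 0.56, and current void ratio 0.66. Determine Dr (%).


Using Dr = (e_max - e) / (e_max - e_min) * 100
e_max - e = 0.89 - 0.66 = 0.23
e_max - e_min = 0.89 - 0.56 = 0.33
Dr = 0.23 / 0.33 * 100
Dr = 69.7 %


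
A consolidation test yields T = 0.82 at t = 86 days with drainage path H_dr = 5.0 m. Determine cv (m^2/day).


Using cv = T * H_dr^2 / t
H_dr^2 = 5.0^2 = 25.0
cv = 0.82 * 25.0 / 86
cv = 0.23837 m^2/day


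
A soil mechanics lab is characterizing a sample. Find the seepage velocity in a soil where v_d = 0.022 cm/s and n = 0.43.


Using v_s = v_d / n
v_s = 0.022 / 0.43
v_s = 0.05116 cm/s


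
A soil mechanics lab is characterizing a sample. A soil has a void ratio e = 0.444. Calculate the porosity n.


Using the relation n = e / (1 + e)
n = 0.444 / (1 + 0.444)
n = 0.444 / 1.444
n = 0.3075


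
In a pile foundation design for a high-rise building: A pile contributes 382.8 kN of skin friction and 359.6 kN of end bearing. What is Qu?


Result: 742.4 kN

Derivation:
Using Qu = Qf + Qb
Qu = 382.8 + 359.6
Qu = 742.4 kN


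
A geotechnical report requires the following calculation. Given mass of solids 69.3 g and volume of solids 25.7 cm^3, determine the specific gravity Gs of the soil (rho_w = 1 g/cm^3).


Using Gs = m_s / (V_s * rho_w)
Since rho_w = 1 g/cm^3:
Gs = 69.3 / 25.7
Gs = 2.696


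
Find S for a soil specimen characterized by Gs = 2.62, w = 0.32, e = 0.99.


Using S = Gs * w / e
S = 2.62 * 0.32 / 0.99
S = 0.8469


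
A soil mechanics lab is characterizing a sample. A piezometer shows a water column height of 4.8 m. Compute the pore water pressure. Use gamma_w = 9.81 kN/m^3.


Using u = gamma_w * h_w
u = 9.81 * 4.8
u = 47.09 kPa


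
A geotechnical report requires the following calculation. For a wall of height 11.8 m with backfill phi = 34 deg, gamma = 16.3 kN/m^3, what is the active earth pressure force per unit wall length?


Compute active earth pressure coefficient:
Ka = tan^2(45 - phi/2) = tan^2(28.0) = 0.282715
Compute active force:
Pa = 0.5 * Ka * gamma * H^2
Pa = 0.5 * 0.282715 * 16.3 * 11.8^2
Pa = 320.83 kN/m


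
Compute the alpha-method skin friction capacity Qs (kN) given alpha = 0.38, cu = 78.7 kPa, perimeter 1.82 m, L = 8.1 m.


Using Qs = alpha * cu * perimeter * L
Qs = 0.38 * 78.7 * 1.82 * 8.1
Qs = 440.87 kN


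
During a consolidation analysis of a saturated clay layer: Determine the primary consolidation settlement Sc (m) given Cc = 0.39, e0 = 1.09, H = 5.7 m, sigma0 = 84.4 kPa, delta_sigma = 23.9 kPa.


Using Sc = Cc * H / (1 + e0) * log10((sigma0 + delta_sigma) / sigma0)
Stress ratio = (84.4 + 23.9) / 84.4 = 1.28318
log10(1.28318) = 0.108286
Cc * H / (1 + e0) = 0.39 * 5.7 / (1 + 1.09) = 1.06364
Sc = 1.06364 * 0.108286
Sc = 0.1152 m


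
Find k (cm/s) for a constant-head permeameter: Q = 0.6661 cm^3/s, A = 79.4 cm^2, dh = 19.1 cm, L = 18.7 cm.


Compute hydraulic gradient:
i = dh / L = 19.1 / 18.7 = 1.02139
Then apply Darcy's law:
k = Q / (A * i)
k = 0.6661 / (79.4 * 1.02139)
k = 0.6661 / 81.0984
k = 0.008213 cm/s


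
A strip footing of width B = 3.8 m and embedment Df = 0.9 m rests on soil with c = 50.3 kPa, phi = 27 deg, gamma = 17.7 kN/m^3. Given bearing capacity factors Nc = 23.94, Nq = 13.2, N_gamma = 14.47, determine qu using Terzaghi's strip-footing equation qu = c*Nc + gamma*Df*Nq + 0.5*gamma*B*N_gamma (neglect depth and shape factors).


Result: 1901.08 kPa

Derivation:
Compute qu = c*Nc + gamma*Df*Nq + 0.5*gamma*B*N_gamma
Term 1: 50.3 * 23.94 = 1204.182
Term 2: 17.7 * 0.9 * 13.2 = 210.276
Term 3: 0.5 * 17.7 * 3.8 * 14.47 = 486.6261
qu = 1204.182 + 210.276 + 486.6261
qu = 1901.08 kPa


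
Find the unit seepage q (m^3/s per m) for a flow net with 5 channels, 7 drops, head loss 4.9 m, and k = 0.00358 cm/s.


Convert k to m/s for unit consistency with H:
k = 0.00358 cm/s = 0.00358 / 100 m/s = 3.58e-05 m/s
Using q = k * H * Nf / Nd
Nf / Nd = 5 / 7 = 0.7143
q = 3.58e-05 * 4.9 * 0.7143
q = 0.0001253 m^3/s per m


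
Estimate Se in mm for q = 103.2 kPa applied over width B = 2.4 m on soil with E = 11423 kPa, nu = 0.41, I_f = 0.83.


Result: 14.971 mm

Derivation:
Using Se = q * B * (1 - nu^2) * I_f / E
1 - nu^2 = 1 - 0.41^2 = 0.8319
Se = 103.2 * 2.4 * 0.8319 * 0.83 / 11423
Se = 0.014971 m
Convert to mm: Se = 0.014971 * 1000 = 14.971 mm


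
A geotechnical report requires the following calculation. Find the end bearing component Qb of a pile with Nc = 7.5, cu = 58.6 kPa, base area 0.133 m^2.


Using Qb = Nc * cu * Ab
Qb = 7.5 * 58.6 * 0.133
Qb = 58.45 kN


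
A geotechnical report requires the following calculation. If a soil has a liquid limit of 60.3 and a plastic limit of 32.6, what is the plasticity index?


Using PI = LL - PL
PI = 60.3 - 32.6
PI = 27.7


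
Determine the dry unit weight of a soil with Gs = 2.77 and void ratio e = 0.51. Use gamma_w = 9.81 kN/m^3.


Using gamma_d = Gs * gamma_w / (1 + e)
gamma_d = 2.77 * 9.81 / (1 + 0.51)
gamma_d = 2.77 * 9.81 / 1.51
gamma_d = 17.996 kN/m^3


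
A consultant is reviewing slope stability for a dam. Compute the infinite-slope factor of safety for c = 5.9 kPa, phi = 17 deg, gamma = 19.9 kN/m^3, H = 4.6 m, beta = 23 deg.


Using Fs = c / (gamma*H*sin(beta)*cos(beta)) + tan(phi)/tan(beta)
Cohesion contribution = 5.9 / (19.9*4.6*sin(23)*cos(23))
Cohesion contribution = 0.1792
Friction contribution = tan(17)/tan(23) = 0.720256
Fs = 0.1792 + 0.720256
Fs = 0.899


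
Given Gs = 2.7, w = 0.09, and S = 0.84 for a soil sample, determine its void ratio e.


Using the relation e = Gs * w / S
e = 2.7 * 0.09 / 0.84
e = 0.2893


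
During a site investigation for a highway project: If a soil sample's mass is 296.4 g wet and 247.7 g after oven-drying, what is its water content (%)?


Using w = (m_wet - m_dry) / m_dry * 100
m_wet - m_dry = 296.4 - 247.7 = 48.7 g
w = 48.7 / 247.7 * 100
w = 19.66 %


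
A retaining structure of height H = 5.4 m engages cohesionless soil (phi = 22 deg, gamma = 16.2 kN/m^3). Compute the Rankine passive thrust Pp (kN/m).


Compute passive earth pressure coefficient:
Kp = tan^2(45 + phi/2) = tan^2(56.0) = 2.197987
Compute passive force:
Pp = 0.5 * Kp * gamma * H^2
Pp = 0.5 * 2.197987 * 16.2 * 5.4^2
Pp = 519.16 kN/m


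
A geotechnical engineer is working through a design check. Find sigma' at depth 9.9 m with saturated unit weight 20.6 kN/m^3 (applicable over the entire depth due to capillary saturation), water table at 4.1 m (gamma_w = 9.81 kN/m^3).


Result: 147.04 kPa

Derivation:
Total stress = gamma_sat * depth
sigma = 20.6 * 9.9 = 203.94 kPa
Pore water pressure u = gamma_w * (depth - d_wt)
u = 9.81 * (9.9 - 4.1) = 56.898 kPa
Effective stress = sigma - u
sigma' = 203.94 - 56.898 = 147.04 kPa


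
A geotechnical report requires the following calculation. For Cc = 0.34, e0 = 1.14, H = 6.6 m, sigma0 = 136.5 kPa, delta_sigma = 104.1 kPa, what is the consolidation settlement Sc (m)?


Using Sc = Cc * H / (1 + e0) * log10((sigma0 + delta_sigma) / sigma0)
Stress ratio = (136.5 + 104.1) / 136.5 = 1.76264
log10(1.76264) = 0.246163
Cc * H / (1 + e0) = 0.34 * 6.6 / (1 + 1.14) = 1.0486
Sc = 1.0486 * 0.246163
Sc = 0.2581 m


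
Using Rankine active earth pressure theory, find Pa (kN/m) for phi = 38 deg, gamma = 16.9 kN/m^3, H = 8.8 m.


Compute active earth pressure coefficient:
Ka = tan^2(45 - phi/2) = tan^2(26.0) = 0.237883
Compute active force:
Pa = 0.5 * Ka * gamma * H^2
Pa = 0.5 * 0.237883 * 16.9 * 8.8^2
Pa = 155.66 kN/m


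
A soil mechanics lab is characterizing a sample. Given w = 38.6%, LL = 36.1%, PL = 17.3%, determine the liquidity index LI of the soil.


First compute the plasticity index:
PI = LL - PL = 36.1 - 17.3 = 18.8
Then compute the liquidity index:
LI = (w - PL) / PI
LI = (38.6 - 17.3) / 18.8
LI = 1.133


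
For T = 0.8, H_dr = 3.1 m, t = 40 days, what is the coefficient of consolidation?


Using cv = T * H_dr^2 / t
H_dr^2 = 3.1^2 = 9.61
cv = 0.8 * 9.61 / 40
cv = 0.1922 m^2/day


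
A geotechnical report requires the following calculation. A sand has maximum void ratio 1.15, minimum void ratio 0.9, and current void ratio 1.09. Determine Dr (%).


Using Dr = (e_max - e) / (e_max - e_min) * 100
e_max - e = 1.15 - 1.09 = 0.06
e_max - e_min = 1.15 - 0.9 = 0.25
Dr = 0.06 / 0.25 * 100
Dr = 24.0 %


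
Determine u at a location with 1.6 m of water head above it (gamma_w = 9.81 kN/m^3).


Using u = gamma_w * h_w
u = 9.81 * 1.6
u = 15.7 kPa


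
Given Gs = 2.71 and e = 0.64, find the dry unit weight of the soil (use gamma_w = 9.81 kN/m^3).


Using gamma_d = Gs * gamma_w / (1 + e)
gamma_d = 2.71 * 9.81 / (1 + 0.64)
gamma_d = 2.71 * 9.81 / 1.64
gamma_d = 16.21 kN/m^3


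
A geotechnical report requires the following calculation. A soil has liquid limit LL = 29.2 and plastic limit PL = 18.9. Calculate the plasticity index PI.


Result: 10.3

Derivation:
Using PI = LL - PL
PI = 29.2 - 18.9
PI = 10.3


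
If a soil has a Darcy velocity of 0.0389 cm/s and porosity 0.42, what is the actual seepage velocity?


Using v_s = v_d / n
v_s = 0.0389 / 0.42
v_s = 0.09262 cm/s


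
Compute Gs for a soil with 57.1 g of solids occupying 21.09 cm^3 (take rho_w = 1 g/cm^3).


Using Gs = m_s / (V_s * rho_w)
Since rho_w = 1 g/cm^3:
Gs = 57.1 / 21.09
Gs = 2.707


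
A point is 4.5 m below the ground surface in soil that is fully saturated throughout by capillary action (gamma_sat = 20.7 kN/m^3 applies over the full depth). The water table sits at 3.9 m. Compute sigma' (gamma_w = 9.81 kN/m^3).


Total stress = gamma_sat * depth
sigma = 20.7 * 4.5 = 93.15 kPa
Pore water pressure u = gamma_w * (depth - d_wt)
u = 9.81 * (4.5 - 3.9) = 5.886 kPa
Effective stress = sigma - u
sigma' = 93.15 - 5.886 = 87.26 kPa


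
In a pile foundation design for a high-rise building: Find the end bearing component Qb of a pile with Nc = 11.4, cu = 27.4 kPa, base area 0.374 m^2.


Using Qb = Nc * cu * Ab
Qb = 11.4 * 27.4 * 0.374
Qb = 116.82 kN


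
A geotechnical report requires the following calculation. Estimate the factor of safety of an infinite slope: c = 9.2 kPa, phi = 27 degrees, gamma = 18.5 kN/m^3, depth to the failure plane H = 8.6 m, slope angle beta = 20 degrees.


Using Fs = c / (gamma*H*sin(beta)*cos(beta)) + tan(phi)/tan(beta)
Cohesion contribution = 9.2 / (18.5*8.6*sin(20)*cos(20))
Cohesion contribution = 0.17992
Friction contribution = tan(27)/tan(20) = 1.39991
Fs = 0.17992 + 1.39991
Fs = 1.58


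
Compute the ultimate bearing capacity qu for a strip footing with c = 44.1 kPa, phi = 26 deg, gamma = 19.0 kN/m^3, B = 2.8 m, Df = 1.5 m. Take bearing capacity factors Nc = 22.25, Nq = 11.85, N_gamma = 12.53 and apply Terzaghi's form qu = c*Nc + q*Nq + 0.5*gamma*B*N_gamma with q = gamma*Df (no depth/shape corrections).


Compute qu = c*Nc + gamma*Df*Nq + 0.5*gamma*B*N_gamma
Term 1: 44.1 * 22.25 = 981.225
Term 2: 19.0 * 1.5 * 11.85 = 337.725
Term 3: 0.5 * 19.0 * 2.8 * 12.53 = 333.298
qu = 981.225 + 337.725 + 333.298
qu = 1652.25 kPa


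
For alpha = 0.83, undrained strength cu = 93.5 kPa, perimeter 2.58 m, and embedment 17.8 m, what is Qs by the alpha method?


Using Qs = alpha * cu * perimeter * L
Qs = 0.83 * 93.5 * 2.58 * 17.8
Qs = 3563.93 kN


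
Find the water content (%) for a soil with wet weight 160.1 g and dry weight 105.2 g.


Result: 52.19 %

Derivation:
Using w = (m_wet - m_dry) / m_dry * 100
m_wet - m_dry = 160.1 - 105.2 = 54.9 g
w = 54.9 / 105.2 * 100
w = 52.19 %


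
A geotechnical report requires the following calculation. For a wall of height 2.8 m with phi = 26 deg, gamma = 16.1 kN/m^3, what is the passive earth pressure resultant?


Compute passive earth pressure coefficient:
Kp = tan^2(45 + phi/2) = tan^2(58.0) = 2.561071
Compute passive force:
Pp = 0.5 * Kp * gamma * H^2
Pp = 0.5 * 2.561071 * 16.1 * 2.8^2
Pp = 161.63 kN/m


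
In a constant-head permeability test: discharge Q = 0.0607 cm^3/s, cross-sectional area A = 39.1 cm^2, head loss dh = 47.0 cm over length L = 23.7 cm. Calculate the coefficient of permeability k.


Compute hydraulic gradient:
i = dh / L = 47.0 / 23.7 = 1.98312
Then apply Darcy's law:
k = Q / (A * i)
k = 0.0607 / (39.1 * 1.98312)
k = 0.0607 / 77.5401
k = 0.000783 cm/s


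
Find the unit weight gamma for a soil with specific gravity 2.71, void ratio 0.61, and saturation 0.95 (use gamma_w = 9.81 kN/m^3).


Using gamma = gamma_w * (Gs + S*e) / (1 + e)
Numerator: Gs + S*e = 2.71 + 0.95*0.61 = 3.2895
Denominator: 1 + e = 1 + 0.61 = 1.61
gamma = 9.81 * 3.2895 / 1.61
gamma = 20.043 kN/m^3


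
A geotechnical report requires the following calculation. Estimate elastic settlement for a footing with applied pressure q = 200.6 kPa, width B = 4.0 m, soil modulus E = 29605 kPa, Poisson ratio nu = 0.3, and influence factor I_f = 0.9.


Using Se = q * B * (1 - nu^2) * I_f / E
1 - nu^2 = 1 - 0.3^2 = 0.91
Se = 200.6 * 4.0 * 0.91 * 0.9 / 29605
Se = 0.022198 m
Convert to mm: Se = 0.022198 * 1000 = 22.198 mm


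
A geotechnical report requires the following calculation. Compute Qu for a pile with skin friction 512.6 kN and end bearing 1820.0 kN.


Result: 2332.6 kN

Derivation:
Using Qu = Qf + Qb
Qu = 512.6 + 1820.0
Qu = 2332.6 kN


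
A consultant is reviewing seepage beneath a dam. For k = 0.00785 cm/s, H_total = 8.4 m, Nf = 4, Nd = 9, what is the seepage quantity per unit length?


Convert k to m/s for unit consistency with H:
k = 0.00785 cm/s = 0.00785 / 100 m/s = 7.85e-05 m/s
Using q = k * H * Nf / Nd
Nf / Nd = 4 / 9 = 0.4444
q = 7.85e-05 * 8.4 * 0.4444
q = 0.0002931 m^3/s per m
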